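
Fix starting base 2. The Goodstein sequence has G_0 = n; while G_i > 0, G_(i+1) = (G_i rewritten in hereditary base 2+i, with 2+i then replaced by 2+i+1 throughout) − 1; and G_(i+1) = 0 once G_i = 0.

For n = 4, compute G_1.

26

[0] 4 ≡ 2^2 (base 2). Lift 3: 27. −1: 26.
[1] 26 ≡ 2·3^2 + 2·3 + 2 (base 3). Lift 4: 42. −1: 41.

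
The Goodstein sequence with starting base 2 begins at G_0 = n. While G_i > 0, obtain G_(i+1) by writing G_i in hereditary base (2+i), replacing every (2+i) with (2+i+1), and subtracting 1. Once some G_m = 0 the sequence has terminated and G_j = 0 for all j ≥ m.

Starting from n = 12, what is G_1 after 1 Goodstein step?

107

G_0 = 12. HB_2(12) = 2^(2 + 1) + 2^2. Bump = 108. G_1 = 107.
G_1 = 107. HB_3(107) = 3^(3 + 1) + 2·3^2 + 2·3 + 2. Bump = 1066. G_2 = 1065.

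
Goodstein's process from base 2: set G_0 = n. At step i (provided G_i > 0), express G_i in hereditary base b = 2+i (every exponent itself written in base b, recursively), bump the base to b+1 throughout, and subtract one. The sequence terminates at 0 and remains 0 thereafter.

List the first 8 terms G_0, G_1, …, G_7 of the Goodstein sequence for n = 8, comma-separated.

base 2: 8 = 2^(2 + 1); at 3: 3^(3 + 1) = 81; next = 80
base 3: 80 = 2·3^3 + 2·3^2 + 2·3 + 2; at 4: 2·4^4 + 2·4^2 + 2·4 + 2 = 554; next = 553
base 4: 553 = 2·4^4 + 2·4^2 + 2·4 + 1; at 5: 2·5^5 + 2·5^2 + 2·5 + 1 = 6311; next = 6310
base 5: 6310 = 2·5^5 + 2·5^2 + 2·5; at 6: 2·6^6 + 2·6^2 + 2·6 = 93396; next = 93395
base 6: 93395 = 2·6^6 + 2·6^2 + 6 + 5; at 7: 2·7^7 + 2·7^2 + 7 + 5 = 1647196; next = 1647195
base 7: 1647195 = 2·7^7 + 2·7^2 + 7 + 4; at 8: 2·8^8 + 2·8^2 + 8 + 4 = 33554572; next = 33554571
base 8: 33554571 = 2·8^8 + 2·8^2 + 8 + 3; at 9: 2·9^9 + 2·9^2 + 9 + 3 = 774841152; next = 774841151

8, 80, 553, 6310, 93395, 1647195, 33554571, 774841151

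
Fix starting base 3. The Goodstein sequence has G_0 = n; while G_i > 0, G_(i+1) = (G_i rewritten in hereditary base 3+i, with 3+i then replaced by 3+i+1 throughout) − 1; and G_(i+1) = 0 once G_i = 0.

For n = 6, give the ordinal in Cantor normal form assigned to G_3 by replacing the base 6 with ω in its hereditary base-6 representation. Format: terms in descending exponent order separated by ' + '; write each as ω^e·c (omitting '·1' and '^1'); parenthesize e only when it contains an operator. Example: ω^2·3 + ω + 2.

6 —HB3→ 2·3 —bump→ 2·4 = 8 —(−1)→ 7
7 —HB4→ 4 + 3 —bump→ 5 + 3 = 8 —(−1)→ 7
7 —HB5→ 5 + 2 —bump→ 6 + 2 = 8 —(−1)→ 7
7 —HB6→ 6 + 1 —bump→ 7 + 1 = 8 —(−1)→ 7

ω + 1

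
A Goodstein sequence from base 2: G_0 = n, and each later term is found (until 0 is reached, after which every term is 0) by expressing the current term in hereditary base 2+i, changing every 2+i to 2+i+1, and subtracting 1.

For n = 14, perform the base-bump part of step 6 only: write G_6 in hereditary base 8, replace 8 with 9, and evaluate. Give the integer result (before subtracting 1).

step 0: 14 = 2^(2 + 1) + 2^2 + 2; sub 3 for 2: 3^(3 + 1) + 3^3 + 3; = 111; G_1 = 111−1 = 110
step 1: 110 = 3^(3 + 1) + 3^3 + 2; sub 4 for 3: 4^(4 + 1) + 4^4 + 2; = 1282; G_2 = 1282−1 = 1281
step 2: 1281 = 4^(4 + 1) + 4^4 + 1; sub 5 for 4: 5^(5 + 1) + 5^5 + 1; = 18751; G_3 = 18751−1 = 18750
step 3: 18750 = 5^(5 + 1) + 5^5; sub 6 for 5: 6^(6 + 1) + 6^6; = 326592; G_4 = 326592−1 = 326591
step 4: 326591 = 6^(6 + 1) + 5·6^5 + 5·6^4 + 5·6^3 + 5·6^2 + 5·6 + 5; sub 7 for 6: 7^(7 + 1) + 5·7^5 + 5·7^4 + 5·7^3 + 5·7^2 + 5·7 + 5; = 5862841; G_5 = 5862841−1 = 5862840
step 5: 5862840 = 7^(7 + 1) + 5·7^5 + 5·7^4 + 5·7^3 + 5·7^2 + 5·7 + 4; sub 8 for 7: 8^(8 + 1) + 5·8^5 + 5·8^4 + 5·8^3 + 5·8^2 + 5·8 + 4; = 134404972; G_6 = 134404972−1 = 134404971

3487116549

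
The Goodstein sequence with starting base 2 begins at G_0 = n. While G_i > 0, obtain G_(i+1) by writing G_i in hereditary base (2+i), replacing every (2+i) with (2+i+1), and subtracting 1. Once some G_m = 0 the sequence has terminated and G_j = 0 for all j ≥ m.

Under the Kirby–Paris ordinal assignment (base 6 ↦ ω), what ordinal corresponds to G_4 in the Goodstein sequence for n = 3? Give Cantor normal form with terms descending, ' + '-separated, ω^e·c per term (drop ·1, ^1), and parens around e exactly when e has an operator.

1

G_0=3  [base 2] 2 + 1  →[2↦3]→  3 + 1 = 4  −1 ⇒ G_1=3
G_1=3  [base 3] 3  →[3↦4]→  4 = 4  −1 ⇒ G_2=3
G_2=3  [base 4] 3  →[4↦5]→  3 = 3  −1 ⇒ G_3=2
G_3=2  [base 5] 2  →[5↦6]→  2 = 2  −1 ⇒ G_4=1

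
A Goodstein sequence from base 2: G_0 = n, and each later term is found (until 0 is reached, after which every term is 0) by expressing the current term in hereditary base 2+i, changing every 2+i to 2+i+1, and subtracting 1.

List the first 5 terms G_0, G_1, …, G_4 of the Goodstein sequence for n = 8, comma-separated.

8, 80, 553, 6310, 93395

8 —HB2→ 2^(2 + 1) —bump→ 3^(3 + 1) = 81 —(−1)→ 80
80 —HB3→ 2·3^3 + 2·3^2 + 2·3 + 2 —bump→ 2·4^4 + 2·4^2 + 2·4 + 2 = 554 —(−1)→ 553
553 —HB4→ 2·4^4 + 2·4^2 + 2·4 + 1 —bump→ 2·5^5 + 2·5^2 + 2·5 + 1 = 6311 —(−1)→ 6310
6310 —HB5→ 2·5^5 + 2·5^2 + 2·5 —bump→ 2·6^6 + 2·6^2 + 2·6 = 93396 —(−1)→ 93395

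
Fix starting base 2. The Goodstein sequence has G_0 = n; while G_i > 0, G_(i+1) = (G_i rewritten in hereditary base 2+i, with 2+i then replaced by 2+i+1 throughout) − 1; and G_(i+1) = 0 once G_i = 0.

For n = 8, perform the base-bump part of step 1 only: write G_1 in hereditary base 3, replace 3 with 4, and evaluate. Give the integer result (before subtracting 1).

554

step 0: 8 = 2^(2 + 1); sub 3 for 2: 3^(3 + 1); = 81; G_1 = 81−1 = 80
step 1: 80 = 2·3^3 + 2·3^2 + 2·3 + 2; sub 4 for 3: 2·4^4 + 2·4^2 + 2·4 + 2; = 554; G_2 = 554−1 = 553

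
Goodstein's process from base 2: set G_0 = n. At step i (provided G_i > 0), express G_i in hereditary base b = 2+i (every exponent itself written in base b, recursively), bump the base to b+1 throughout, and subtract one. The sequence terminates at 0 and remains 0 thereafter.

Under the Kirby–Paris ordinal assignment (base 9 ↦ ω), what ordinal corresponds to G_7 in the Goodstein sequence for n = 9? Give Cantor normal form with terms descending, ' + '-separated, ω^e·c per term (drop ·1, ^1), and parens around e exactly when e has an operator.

ω^ω·3 + ω^3·3 + ω^2·3 + ω·2 + 6

9 —HB2→ 2^(2 + 1) + 1 —bump→ 3^(3 + 1) + 1 = 82 —(−1)→ 81
81 —HB3→ 3^(3 + 1) —bump→ 4^(4 + 1) = 1024 —(−1)→ 1023
1023 —HB4→ 3·4^4 + 3·4^3 + 3·4^2 + 3·4 + 3 —bump→ 3·5^5 + 3·5^3 + 3·5^2 + 3·5 + 3 = 9843 —(−1)→ 9842
9842 —HB5→ 3·5^5 + 3·5^3 + 3·5^2 + 3·5 + 2 —bump→ 3·6^6 + 3·6^3 + 3·6^2 + 3·6 + 2 = 140744 —(−1)→ 140743
140743 —HB6→ 3·6^6 + 3·6^3 + 3·6^2 + 3·6 + 1 —bump→ 3·7^7 + 3·7^3 + 3·7^2 + 3·7 + 1 = 2471827 —(−1)→ 2471826
2471826 —HB7→ 3·7^7 + 3·7^3 + 3·7^2 + 3·7 —bump→ 3·8^8 + 3·8^3 + 3·8^2 + 3·8 = 50333400 —(−1)→ 50333399
50333399 —HB8→ 3·8^8 + 3·8^3 + 3·8^2 + 2·8 + 7 —bump→ 3·9^9 + 3·9^3 + 3·9^2 + 2·9 + 7 = 1162263922 —(−1)→ 1162263921
1162263921 —HB9→ 3·9^9 + 3·9^3 + 3·9^2 + 2·9 + 6 —bump→ 3·10^10 + 3·10^3 + 3·10^2 + 2·10 + 6 = 30000003326 —(−1)→ 30000003325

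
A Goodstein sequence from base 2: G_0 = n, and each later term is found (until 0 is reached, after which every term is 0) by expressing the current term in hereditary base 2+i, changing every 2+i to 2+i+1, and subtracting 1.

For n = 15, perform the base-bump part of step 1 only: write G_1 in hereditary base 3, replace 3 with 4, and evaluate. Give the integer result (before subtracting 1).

1284

15 —HB2→ 2^(2 + 1) + 2^2 + 2 + 1 —bump→ 3^(3 + 1) + 3^3 + 3 + 1 = 112 —(−1)→ 111
111 —HB3→ 3^(3 + 1) + 3^3 + 3 —bump→ 4^(4 + 1) + 4^4 + 4 = 1284 —(−1)→ 1283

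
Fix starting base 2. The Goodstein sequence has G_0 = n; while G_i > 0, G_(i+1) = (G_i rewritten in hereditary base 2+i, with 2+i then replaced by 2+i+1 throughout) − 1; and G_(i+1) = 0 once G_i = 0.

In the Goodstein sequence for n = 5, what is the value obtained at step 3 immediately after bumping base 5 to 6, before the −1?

step 0: 5 = 2^2 + 1; sub 3 for 2: 3^3 + 1; = 28; G_1 = 28−1 = 27
step 1: 27 = 3^3; sub 4 for 3: 4^4; = 256; G_2 = 256−1 = 255
step 2: 255 = 3·4^3 + 3·4^2 + 3·4 + 3; sub 5 for 4: 3·5^3 + 3·5^2 + 3·5 + 3; = 468; G_3 = 468−1 = 467
step 3: 467 = 3·5^3 + 3·5^2 + 3·5 + 2; sub 6 for 5: 3·6^3 + 3·6^2 + 3·6 + 2; = 776; G_4 = 776−1 = 775

776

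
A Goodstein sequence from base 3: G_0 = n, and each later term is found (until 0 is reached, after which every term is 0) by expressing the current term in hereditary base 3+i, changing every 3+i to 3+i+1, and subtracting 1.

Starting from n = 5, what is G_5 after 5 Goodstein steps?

G_0=5  [base 3] 3 + 2  →[3↦4]→  4 + 2 = 6  −1 ⇒ G_1=5
G_1=5  [base 4] 4 + 1  →[4↦5]→  5 + 1 = 6  −1 ⇒ G_2=5
G_2=5  [base 5] 5  →[5↦6]→  6 = 6  −1 ⇒ G_3=5
G_3=5  [base 6] 5  →[6↦7]→  5 = 5  −1 ⇒ G_4=4
G_4=4  [base 7] 4  →[7↦8]→  4 = 4  −1 ⇒ G_5=3
G_5=3  [base 8] 3  →[8↦9]→  3 = 3  −1 ⇒ G_6=2

3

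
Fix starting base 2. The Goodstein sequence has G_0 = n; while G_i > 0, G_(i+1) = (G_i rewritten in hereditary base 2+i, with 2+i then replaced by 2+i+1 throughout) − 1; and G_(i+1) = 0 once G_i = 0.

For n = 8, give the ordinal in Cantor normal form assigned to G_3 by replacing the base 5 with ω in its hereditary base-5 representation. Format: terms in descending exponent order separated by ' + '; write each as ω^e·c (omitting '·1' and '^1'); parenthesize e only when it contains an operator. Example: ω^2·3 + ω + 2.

ω^ω·2 + ω^2·2 + ω·2

8 —HB2→ 2^(2 + 1) —bump→ 3^(3 + 1) = 81 —(−1)→ 80
80 —HB3→ 2·3^3 + 2·3^2 + 2·3 + 2 —bump→ 2·4^4 + 2·4^2 + 2·4 + 2 = 554 —(−1)→ 553
553 —HB4→ 2·4^4 + 2·4^2 + 2·4 + 1 —bump→ 2·5^5 + 2·5^2 + 2·5 + 1 = 6311 —(−1)→ 6310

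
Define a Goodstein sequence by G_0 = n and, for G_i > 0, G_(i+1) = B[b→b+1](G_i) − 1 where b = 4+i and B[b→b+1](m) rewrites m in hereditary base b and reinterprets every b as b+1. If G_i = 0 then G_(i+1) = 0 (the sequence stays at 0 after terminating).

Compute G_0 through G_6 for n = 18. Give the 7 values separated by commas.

[0] 18 ≡ 4^2 + 2 (base 4). Lift 5: 27. −1: 26.
[1] 26 ≡ 5^2 + 1 (base 5). Lift 6: 37. −1: 36.
[2] 36 ≡ 6^2 (base 6). Lift 7: 49. −1: 48.
[3] 48 ≡ 6·7 + 6 (base 7). Lift 8: 54. −1: 53.
[4] 53 ≡ 6·8 + 5 (base 8). Lift 9: 59. −1: 58.
[5] 58 ≡ 6·9 + 4 (base 9). Lift 10: 64. −1: 63.

18, 26, 36, 48, 53, 58, 63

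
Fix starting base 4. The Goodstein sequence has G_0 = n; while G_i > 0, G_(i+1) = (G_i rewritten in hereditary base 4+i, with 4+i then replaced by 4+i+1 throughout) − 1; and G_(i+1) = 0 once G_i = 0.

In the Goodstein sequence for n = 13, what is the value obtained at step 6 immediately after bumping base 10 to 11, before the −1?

G_0=13  [base 4] 3·4 + 1  →[4↦5]→  3·5 + 1 = 16  −1 ⇒ G_1=15
G_1=15  [base 5] 3·5  →[5↦6]→  3·6 = 18  −1 ⇒ G_2=17
G_2=17  [base 6] 2·6 + 5  →[6↦7]→  2·7 + 5 = 19  −1 ⇒ G_3=18
G_3=18  [base 7] 2·7 + 4  →[7↦8]→  2·8 + 4 = 20  −1 ⇒ G_4=19
G_4=19  [base 8] 2·8 + 3  →[8↦9]→  2·9 + 3 = 21  −1 ⇒ G_5=20
G_5=20  [base 9] 2·9 + 2  →[9↦10]→  2·10 + 2 = 22  −1 ⇒ G_6=21

23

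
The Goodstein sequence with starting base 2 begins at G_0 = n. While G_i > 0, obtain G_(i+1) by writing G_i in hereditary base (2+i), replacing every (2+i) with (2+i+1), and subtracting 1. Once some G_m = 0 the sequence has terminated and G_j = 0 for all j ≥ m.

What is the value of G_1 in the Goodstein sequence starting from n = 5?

[0] 5 ≡ 2^2 + 1 (base 2). Lift 3: 28. −1: 27.
[1] 27 ≡ 3^3 (base 3). Lift 4: 256. −1: 255.

27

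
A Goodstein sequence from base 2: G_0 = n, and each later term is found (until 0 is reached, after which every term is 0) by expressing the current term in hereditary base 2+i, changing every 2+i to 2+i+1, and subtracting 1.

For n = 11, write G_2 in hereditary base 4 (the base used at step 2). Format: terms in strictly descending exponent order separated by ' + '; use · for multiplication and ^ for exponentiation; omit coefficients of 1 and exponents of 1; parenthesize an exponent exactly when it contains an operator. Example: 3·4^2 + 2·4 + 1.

11 —HB2→ 2^(2 + 1) + 2 + 1 —bump→ 3^(3 + 1) + 3 + 1 = 85 —(−1)→ 84
84 —HB3→ 3^(3 + 1) + 3 —bump→ 4^(4 + 1) + 4 = 1028 —(−1)→ 1027
1027 —HB4→ 4^(4 + 1) + 3 —bump→ 5^(5 + 1) + 3 = 15628 —(−1)→ 15627

4^(4 + 1) + 3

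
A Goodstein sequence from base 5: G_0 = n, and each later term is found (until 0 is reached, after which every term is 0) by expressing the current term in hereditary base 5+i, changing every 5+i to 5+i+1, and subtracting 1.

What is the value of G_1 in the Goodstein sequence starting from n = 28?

base 5: 28 = 5^2 + 3; at 6: 6^2 + 3 = 39; next = 38
base 6: 38 = 6^2 + 2; at 7: 7^2 + 2 = 51; next = 50

38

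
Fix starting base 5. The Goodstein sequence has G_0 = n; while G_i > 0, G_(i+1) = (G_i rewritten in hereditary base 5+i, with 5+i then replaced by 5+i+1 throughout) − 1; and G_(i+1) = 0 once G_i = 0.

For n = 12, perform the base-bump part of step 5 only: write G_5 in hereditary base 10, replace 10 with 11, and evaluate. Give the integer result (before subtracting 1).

16

12 —HB5→ 2·5 + 2 —bump→ 2·6 + 2 = 14 —(−1)→ 13
13 —HB6→ 2·6 + 1 —bump→ 2·7 + 1 = 15 —(−1)→ 14
14 —HB7→ 2·7 —bump→ 2·8 = 16 —(−1)→ 15
15 —HB8→ 8 + 7 —bump→ 9 + 7 = 16 —(−1)→ 15
15 —HB9→ 9 + 6 —bump→ 10 + 6 = 16 —(−1)→ 15
15 —HB10→ 10 + 5 —bump→ 11 + 5 = 16 —(−1)→ 15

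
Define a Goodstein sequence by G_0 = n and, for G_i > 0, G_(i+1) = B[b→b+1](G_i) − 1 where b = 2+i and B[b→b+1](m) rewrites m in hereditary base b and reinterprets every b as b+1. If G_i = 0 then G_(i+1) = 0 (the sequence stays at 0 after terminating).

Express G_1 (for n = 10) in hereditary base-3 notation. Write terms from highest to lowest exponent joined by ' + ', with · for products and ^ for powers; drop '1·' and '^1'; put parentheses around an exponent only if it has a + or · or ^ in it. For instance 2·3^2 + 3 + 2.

3^(3 + 1) + 2

[0] 10 ≡ 2^(2 + 1) + 2 (base 2). Lift 3: 84. −1: 83.
[1] 83 ≡ 3^(3 + 1) + 2 (base 3). Lift 4: 1026. −1: 1025.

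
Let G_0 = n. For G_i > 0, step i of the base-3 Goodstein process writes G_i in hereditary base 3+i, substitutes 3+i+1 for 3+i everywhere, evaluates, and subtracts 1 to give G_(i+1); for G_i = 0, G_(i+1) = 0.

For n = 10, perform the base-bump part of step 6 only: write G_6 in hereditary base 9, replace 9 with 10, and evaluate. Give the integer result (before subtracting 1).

step 0: 10 = 3^2 + 1; sub 4 for 3: 4^2 + 1; = 17; G_1 = 17−1 = 16
step 1: 16 = 4^2; sub 5 for 4: 5^2; = 25; G_2 = 25−1 = 24
step 2: 24 = 4·5 + 4; sub 6 for 5: 4·6 + 4; = 28; G_3 = 28−1 = 27
step 3: 27 = 4·6 + 3; sub 7 for 6: 4·7 + 3; = 31; G_4 = 31−1 = 30
step 4: 30 = 4·7 + 2; sub 8 for 7: 4·8 + 2; = 34; G_5 = 34−1 = 33
step 5: 33 = 4·8 + 1; sub 9 for 8: 4·9 + 1; = 37; G_6 = 37−1 = 36
step 6: 36 = 4·9; sub 10 for 9: 4·10; = 40; G_7 = 40−1 = 39

40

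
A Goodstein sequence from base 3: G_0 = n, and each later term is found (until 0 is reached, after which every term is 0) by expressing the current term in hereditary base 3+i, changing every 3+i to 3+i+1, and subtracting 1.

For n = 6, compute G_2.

(0) 6|_3 = 2·3 ↦ 2·4|_4 = 8 ⇒ 7
(1) 7|_4 = 4 + 3 ↦ 5 + 3|_5 = 8 ⇒ 7

7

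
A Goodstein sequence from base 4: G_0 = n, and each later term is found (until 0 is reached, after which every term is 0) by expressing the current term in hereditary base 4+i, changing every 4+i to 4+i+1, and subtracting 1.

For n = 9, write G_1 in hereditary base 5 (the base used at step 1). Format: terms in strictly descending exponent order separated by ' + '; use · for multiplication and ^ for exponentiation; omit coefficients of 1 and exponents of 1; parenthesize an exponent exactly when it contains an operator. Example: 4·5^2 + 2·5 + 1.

2·5

9 —HB4→ 2·4 + 1 —bump→ 2·5 + 1 = 11 —(−1)→ 10
10 —HB5→ 2·5 —bump→ 2·6 = 12 —(−1)→ 11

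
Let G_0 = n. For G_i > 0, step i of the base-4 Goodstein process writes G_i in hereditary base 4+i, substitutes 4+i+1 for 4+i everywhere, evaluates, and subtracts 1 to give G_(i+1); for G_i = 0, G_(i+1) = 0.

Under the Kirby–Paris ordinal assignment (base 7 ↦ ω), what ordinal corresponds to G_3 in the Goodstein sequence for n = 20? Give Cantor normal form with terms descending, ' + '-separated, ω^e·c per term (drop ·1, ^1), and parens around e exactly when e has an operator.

ω^2 + 2

[0] 20 ≡ 4^2 + 4 (base 4). Lift 5: 30. −1: 29.
[1] 29 ≡ 5^2 + 4 (base 5). Lift 6: 40. −1: 39.
[2] 39 ≡ 6^2 + 3 (base 6). Lift 7: 52. −1: 51.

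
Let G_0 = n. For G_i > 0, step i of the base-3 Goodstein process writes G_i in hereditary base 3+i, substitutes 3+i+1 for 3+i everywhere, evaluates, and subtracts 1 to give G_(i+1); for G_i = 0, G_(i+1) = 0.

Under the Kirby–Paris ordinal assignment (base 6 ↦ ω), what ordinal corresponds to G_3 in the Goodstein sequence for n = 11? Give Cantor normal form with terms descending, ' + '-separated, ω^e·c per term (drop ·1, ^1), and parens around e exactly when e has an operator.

i=0: 11 = 3^2 + 2 (b=3); 3→4: 4^2 + 2 = 18; 18−1 = 17
i=1: 17 = 4^2 + 1 (b=4); 4→5: 5^2 + 1 = 26; 26−1 = 25
i=2: 25 = 5^2 (b=5); 5→6: 6^2 = 36; 36−1 = 35
i=3: 35 = 5·6 + 5 (b=6); 6→7: 5·7 + 5 = 40; 40−1 = 39

ω·5 + 5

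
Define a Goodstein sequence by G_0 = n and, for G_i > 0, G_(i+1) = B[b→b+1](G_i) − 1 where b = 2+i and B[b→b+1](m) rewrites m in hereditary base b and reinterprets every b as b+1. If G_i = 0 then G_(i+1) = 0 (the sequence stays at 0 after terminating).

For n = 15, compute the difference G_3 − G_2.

17469

G_0 = 15. HB_2(15) = 2^(2 + 1) + 2^2 + 2 + 1. Bump = 112. G_1 = 111.
G_1 = 111. HB_3(111) = 3^(3 + 1) + 3^3 + 3. Bump = 1284. G_2 = 1283.
G_2 = 1283. HB_4(1283) = 4^(4 + 1) + 4^4 + 3. Bump = 18753. G_3 = 18752.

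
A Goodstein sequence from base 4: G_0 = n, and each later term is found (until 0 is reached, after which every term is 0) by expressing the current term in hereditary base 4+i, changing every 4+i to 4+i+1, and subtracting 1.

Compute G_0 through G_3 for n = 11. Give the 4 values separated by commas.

11, 12, 13, 14

(0) 11|_4 = 2·4 + 3 ↦ 2·5 + 3|_5 = 13 ⇒ 12
(1) 12|_5 = 2·5 + 2 ↦ 2·6 + 2|_6 = 14 ⇒ 13
(2) 13|_6 = 2·6 + 1 ↦ 2·7 + 1|_7 = 15 ⇒ 14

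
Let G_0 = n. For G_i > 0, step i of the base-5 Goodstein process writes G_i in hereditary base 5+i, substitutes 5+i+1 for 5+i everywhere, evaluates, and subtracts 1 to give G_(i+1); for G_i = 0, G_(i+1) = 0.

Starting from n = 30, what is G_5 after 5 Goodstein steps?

G_0 = 30. HB_5(30) = 5^2 + 5. Bump = 42. G_1 = 41.
G_1 = 41. HB_6(41) = 6^2 + 5. Bump = 54. G_2 = 53.
G_2 = 53. HB_7(53) = 7^2 + 4. Bump = 68. G_3 = 67.
G_3 = 67. HB_8(67) = 8^2 + 3. Bump = 84. G_4 = 83.
G_4 = 83. HB_9(83) = 9^2 + 2. Bump = 102. G_5 = 101.
G_5 = 101. HB_10(101) = 10^2 + 1. Bump = 122. G_6 = 121.

101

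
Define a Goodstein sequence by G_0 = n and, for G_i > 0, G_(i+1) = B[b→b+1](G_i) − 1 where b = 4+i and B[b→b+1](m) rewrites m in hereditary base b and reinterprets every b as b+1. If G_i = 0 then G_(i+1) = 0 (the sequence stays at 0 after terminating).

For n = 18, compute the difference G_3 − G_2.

i=0: 18 = 4^2 + 2 (b=4); 4→5: 5^2 + 2 = 27; 27−1 = 26
i=1: 26 = 5^2 + 1 (b=5); 5→6: 6^2 + 1 = 37; 37−1 = 36
i=2: 36 = 6^2 (b=6); 6→7: 7^2 = 49; 49−1 = 48

12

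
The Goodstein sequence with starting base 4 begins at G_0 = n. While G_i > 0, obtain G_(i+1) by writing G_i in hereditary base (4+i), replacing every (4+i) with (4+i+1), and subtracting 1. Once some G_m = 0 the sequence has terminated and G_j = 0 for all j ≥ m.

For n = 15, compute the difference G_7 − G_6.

1

step 0: 15 = 3·4 + 3; sub 5 for 4: 3·5 + 3; = 18; G_1 = 18−1 = 17
step 1: 17 = 3·5 + 2; sub 6 for 5: 3·6 + 2; = 20; G_2 = 20−1 = 19
step 2: 19 = 3·6 + 1; sub 7 for 6: 3·7 + 1; = 22; G_3 = 22−1 = 21
step 3: 21 = 3·7; sub 8 for 7: 3·8; = 24; G_4 = 24−1 = 23
step 4: 23 = 2·8 + 7; sub 9 for 8: 2·9 + 7; = 25; G_5 = 25−1 = 24
step 5: 24 = 2·9 + 6; sub 10 for 9: 2·10 + 6; = 26; G_6 = 26−1 = 25
step 6: 25 = 2·10 + 5; sub 11 for 10: 2·11 + 5; = 27; G_7 = 27−1 = 26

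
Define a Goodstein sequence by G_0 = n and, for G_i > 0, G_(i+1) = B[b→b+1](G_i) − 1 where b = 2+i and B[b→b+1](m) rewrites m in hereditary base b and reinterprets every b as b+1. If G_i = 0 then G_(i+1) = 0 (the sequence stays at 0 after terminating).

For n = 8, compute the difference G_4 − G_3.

87085

base 2: 8 = 2^(2 + 1); at 3: 3^(3 + 1) = 81; next = 80
base 3: 80 = 2·3^3 + 2·3^2 + 2·3 + 2; at 4: 2·4^4 + 2·4^2 + 2·4 + 2 = 554; next = 553
base 4: 553 = 2·4^4 + 2·4^2 + 2·4 + 1; at 5: 2·5^5 + 2·5^2 + 2·5 + 1 = 6311; next = 6310
base 5: 6310 = 2·5^5 + 2·5^2 + 2·5; at 6: 2·6^6 + 2·6^2 + 2·6 = 93396; next = 93395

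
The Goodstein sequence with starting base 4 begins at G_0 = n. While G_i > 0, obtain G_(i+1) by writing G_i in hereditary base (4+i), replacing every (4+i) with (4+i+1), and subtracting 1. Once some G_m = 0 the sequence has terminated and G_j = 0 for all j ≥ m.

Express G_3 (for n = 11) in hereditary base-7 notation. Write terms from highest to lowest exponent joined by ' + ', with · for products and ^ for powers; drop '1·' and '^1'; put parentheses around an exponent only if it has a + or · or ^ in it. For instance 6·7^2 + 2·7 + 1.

2·7

base 4: 11 = 2·4 + 3; at 5: 2·5 + 3 = 13; next = 12
base 5: 12 = 2·5 + 2; at 6: 2·6 + 2 = 14; next = 13
base 6: 13 = 2·6 + 1; at 7: 2·7 + 1 = 15; next = 14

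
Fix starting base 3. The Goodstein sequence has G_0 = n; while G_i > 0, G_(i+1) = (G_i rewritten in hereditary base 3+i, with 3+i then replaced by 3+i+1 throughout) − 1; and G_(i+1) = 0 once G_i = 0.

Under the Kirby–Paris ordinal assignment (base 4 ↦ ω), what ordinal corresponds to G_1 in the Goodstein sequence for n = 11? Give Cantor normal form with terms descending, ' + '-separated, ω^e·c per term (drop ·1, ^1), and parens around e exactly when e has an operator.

ω^2 + 1

11 —HB3→ 3^2 + 2 —bump→ 4^2 + 2 = 18 —(−1)→ 17
17 —HB4→ 4^2 + 1 —bump→ 5^2 + 1 = 26 —(−1)→ 25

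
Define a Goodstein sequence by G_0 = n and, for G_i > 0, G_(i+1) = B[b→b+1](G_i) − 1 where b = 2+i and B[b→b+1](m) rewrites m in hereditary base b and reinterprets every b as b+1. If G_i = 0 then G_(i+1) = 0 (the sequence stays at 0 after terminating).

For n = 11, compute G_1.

step 0: 11 = 2^(2 + 1) + 2 + 1; sub 3 for 2: 3^(3 + 1) + 3 + 1; = 85; G_1 = 85−1 = 84
step 1: 84 = 3^(3 + 1) + 3; sub 4 for 3: 4^(4 + 1) + 4; = 1028; G_2 = 1028−1 = 1027

84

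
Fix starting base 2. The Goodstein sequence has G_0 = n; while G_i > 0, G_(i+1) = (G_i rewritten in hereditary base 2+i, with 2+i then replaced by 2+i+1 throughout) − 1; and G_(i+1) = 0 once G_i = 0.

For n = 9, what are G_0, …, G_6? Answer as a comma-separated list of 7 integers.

[0] 9 ≡ 2^(2 + 1) + 1 (base 2). Lift 3: 82. −1: 81.
[1] 81 ≡ 3^(3 + 1) (base 3). Lift 4: 1024. −1: 1023.
[2] 1023 ≡ 3·4^4 + 3·4^3 + 3·4^2 + 3·4 + 3 (base 4). Lift 5: 9843. −1: 9842.
[3] 9842 ≡ 3·5^5 + 3·5^3 + 3·5^2 + 3·5 + 2 (base 5). Lift 6: 140744. −1: 140743.
[4] 140743 ≡ 3·6^6 + 3·6^3 + 3·6^2 + 3·6 + 1 (base 6). Lift 7: 2471827. −1: 2471826.
[5] 2471826 ≡ 3·7^7 + 3·7^3 + 3·7^2 + 3·7 (base 7). Lift 8: 50333400. −1: 50333399.

9, 81, 1023, 9842, 140743, 2471826, 50333399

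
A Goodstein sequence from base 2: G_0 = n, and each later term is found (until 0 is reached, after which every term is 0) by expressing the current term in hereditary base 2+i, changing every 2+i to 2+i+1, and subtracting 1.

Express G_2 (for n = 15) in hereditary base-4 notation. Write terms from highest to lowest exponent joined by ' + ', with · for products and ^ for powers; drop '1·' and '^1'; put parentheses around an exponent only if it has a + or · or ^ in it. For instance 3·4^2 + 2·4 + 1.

4^(4 + 1) + 4^4 + 3

(0) 15|_2 = 2^(2 + 1) + 2^2 + 2 + 1 ↦ 3^(3 + 1) + 3^3 + 3 + 1|_3 = 112 ⇒ 111
(1) 111|_3 = 3^(3 + 1) + 3^3 + 3 ↦ 4^(4 + 1) + 4^4 + 4|_4 = 1284 ⇒ 1283
(2) 1283|_4 = 4^(4 + 1) + 4^4 + 3 ↦ 5^(5 + 1) + 5^5 + 3|_5 = 18753 ⇒ 18752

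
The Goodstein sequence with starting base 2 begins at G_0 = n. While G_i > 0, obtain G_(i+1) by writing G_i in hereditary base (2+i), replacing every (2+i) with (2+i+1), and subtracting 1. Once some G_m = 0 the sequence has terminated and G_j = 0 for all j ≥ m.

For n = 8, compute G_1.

i=0: 8 = 2^(2 + 1) (b=2); 2→3: 3^(3 + 1) = 81; 81−1 = 80
i=1: 80 = 2·3^3 + 2·3^2 + 2·3 + 2 (b=3); 3→4: 2·4^4 + 2·4^2 + 2·4 + 2 = 554; 554−1 = 553

80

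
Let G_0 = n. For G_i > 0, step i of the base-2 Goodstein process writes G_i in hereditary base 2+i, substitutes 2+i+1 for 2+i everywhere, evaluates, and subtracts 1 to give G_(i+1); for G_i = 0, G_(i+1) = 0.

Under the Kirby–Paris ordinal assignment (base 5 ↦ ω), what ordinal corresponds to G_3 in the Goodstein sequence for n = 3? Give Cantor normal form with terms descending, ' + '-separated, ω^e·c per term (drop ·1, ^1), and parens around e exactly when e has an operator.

G_0 = 3. HB_2(3) = 2 + 1. Bump = 4. G_1 = 3.
G_1 = 3. HB_3(3) = 3. Bump = 4. G_2 = 3.
G_2 = 3. HB_4(3) = 3. Bump = 3. G_3 = 2.
G_3 = 2. HB_5(2) = 2. Bump = 2. G_4 = 1.

2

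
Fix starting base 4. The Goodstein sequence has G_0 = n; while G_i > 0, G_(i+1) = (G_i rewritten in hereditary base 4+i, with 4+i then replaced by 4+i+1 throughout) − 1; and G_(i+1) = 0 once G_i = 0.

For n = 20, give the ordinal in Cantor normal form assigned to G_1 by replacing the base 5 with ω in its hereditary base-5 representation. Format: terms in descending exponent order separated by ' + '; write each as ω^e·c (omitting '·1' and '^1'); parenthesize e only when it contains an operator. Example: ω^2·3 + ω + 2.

ω^2 + 4

(0) 20|_4 = 4^2 + 4 ↦ 5^2 + 5|_5 = 30 ⇒ 29
(1) 29|_5 = 5^2 + 4 ↦ 6^2 + 4|_6 = 40 ⇒ 39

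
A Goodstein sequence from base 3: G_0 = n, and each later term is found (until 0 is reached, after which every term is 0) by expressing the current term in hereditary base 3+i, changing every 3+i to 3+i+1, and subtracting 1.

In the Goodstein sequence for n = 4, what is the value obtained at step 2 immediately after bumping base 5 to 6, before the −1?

G_0 = 4. HB_3(4) = 3 + 1. Bump = 5. G_1 = 4.
G_1 = 4. HB_4(4) = 4. Bump = 5. G_2 = 4.
G_2 = 4. HB_5(4) = 4. Bump = 4. G_3 = 3.

4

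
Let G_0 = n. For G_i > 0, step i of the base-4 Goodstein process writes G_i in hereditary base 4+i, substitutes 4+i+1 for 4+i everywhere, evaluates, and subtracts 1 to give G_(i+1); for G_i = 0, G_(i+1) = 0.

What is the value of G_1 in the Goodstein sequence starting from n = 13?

step 0: 13 = 3·4 + 1; sub 5 for 4: 3·5 + 1; = 16; G_1 = 16−1 = 15
step 1: 15 = 3·5; sub 6 for 5: 3·6; = 18; G_2 = 18−1 = 17

15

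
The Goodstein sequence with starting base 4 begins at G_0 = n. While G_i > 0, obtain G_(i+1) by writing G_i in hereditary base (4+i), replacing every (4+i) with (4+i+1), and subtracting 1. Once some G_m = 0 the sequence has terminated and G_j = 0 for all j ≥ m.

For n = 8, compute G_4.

9

G_0 = 8. HB_4(8) = 2·4. Bump = 10. G_1 = 9.
G_1 = 9. HB_5(9) = 5 + 4. Bump = 10. G_2 = 9.
G_2 = 9. HB_6(9) = 6 + 3. Bump = 10. G_3 = 9.
G_3 = 9. HB_7(9) = 7 + 2. Bump = 10. G_4 = 9.
G_4 = 9. HB_8(9) = 8 + 1. Bump = 10. G_5 = 9.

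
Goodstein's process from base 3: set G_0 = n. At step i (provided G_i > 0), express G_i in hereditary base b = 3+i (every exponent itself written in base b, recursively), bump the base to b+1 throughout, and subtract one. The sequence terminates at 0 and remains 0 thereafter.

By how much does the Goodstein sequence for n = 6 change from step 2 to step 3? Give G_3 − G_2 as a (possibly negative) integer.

6 —HB3→ 2·3 —bump→ 2·4 = 8 —(−1)→ 7
7 —HB4→ 4 + 3 —bump→ 5 + 3 = 8 —(−1)→ 7
7 —HB5→ 5 + 2 —bump→ 6 + 2 = 8 —(−1)→ 7

0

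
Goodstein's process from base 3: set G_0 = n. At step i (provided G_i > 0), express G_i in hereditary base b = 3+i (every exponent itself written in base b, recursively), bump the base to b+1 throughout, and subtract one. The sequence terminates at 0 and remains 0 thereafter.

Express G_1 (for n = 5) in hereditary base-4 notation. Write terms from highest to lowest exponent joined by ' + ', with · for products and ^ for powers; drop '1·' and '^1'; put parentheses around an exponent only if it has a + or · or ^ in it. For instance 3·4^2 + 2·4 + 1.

4 + 1

i=0: 5 = 3 + 2 (b=3); 3→4: 4 + 2 = 6; 6−1 = 5
i=1: 5 = 4 + 1 (b=4); 4→5: 5 + 1 = 6; 6−1 = 5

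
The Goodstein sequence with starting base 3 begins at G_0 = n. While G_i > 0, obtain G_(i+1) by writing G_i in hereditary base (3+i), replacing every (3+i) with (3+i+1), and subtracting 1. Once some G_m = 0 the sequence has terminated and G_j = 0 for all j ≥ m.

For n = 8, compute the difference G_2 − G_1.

1

step 0: 8 = 2·3 + 2; sub 4 for 3: 2·4 + 2; = 10; G_1 = 10−1 = 9
step 1: 9 = 2·4 + 1; sub 5 for 4: 2·5 + 1; = 11; G_2 = 11−1 = 10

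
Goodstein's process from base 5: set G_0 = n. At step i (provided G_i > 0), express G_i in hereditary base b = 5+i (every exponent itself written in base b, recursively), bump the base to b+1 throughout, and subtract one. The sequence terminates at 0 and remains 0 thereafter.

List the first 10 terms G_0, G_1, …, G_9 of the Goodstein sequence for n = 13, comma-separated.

13, 14, 15, 16, 17, 17, 17, 17, 17, 17

step 0: 13 = 2·5 + 3; sub 6 for 5: 2·6 + 3; = 15; G_1 = 15−1 = 14
step 1: 14 = 2·6 + 2; sub 7 for 6: 2·7 + 2; = 16; G_2 = 16−1 = 15
step 2: 15 = 2·7 + 1; sub 8 for 7: 2·8 + 1; = 17; G_3 = 17−1 = 16
step 3: 16 = 2·8; sub 9 for 8: 2·9; = 18; G_4 = 18−1 = 17
step 4: 17 = 9 + 8; sub 10 for 9: 10 + 8; = 18; G_5 = 18−1 = 17
step 5: 17 = 10 + 7; sub 11 for 10: 11 + 7; = 18; G_6 = 18−1 = 17
step 6: 17 = 11 + 6; sub 12 for 11: 12 + 6; = 18; G_7 = 18−1 = 17
step 7: 17 = 12 + 5; sub 13 for 12: 13 + 5; = 18; G_8 = 18−1 = 17
step 8: 17 = 13 + 4; sub 14 for 13: 14 + 4; = 18; G_9 = 18−1 = 17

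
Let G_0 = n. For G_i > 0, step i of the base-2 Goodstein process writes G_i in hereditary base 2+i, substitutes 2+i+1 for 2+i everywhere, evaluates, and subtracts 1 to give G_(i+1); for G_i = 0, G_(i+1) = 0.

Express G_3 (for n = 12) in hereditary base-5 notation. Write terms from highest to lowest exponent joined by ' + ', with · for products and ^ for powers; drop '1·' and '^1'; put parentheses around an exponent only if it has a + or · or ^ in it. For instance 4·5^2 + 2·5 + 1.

5^(5 + 1) + 2·5^2 + 2·5

12 —HB2→ 2^(2 + 1) + 2^2 —bump→ 3^(3 + 1) + 3^3 = 108 —(−1)→ 107
107 —HB3→ 3^(3 + 1) + 2·3^2 + 2·3 + 2 —bump→ 4^(4 + 1) + 2·4^2 + 2·4 + 2 = 1066 —(−1)→ 1065
1065 —HB4→ 4^(4 + 1) + 2·4^2 + 2·4 + 1 —bump→ 5^(5 + 1) + 2·5^2 + 2·5 + 1 = 15686 —(−1)→ 15685
15685 —HB5→ 5^(5 + 1) + 2·5^2 + 2·5 —bump→ 6^(6 + 1) + 2·6^2 + 2·6 = 280020 —(−1)→ 280019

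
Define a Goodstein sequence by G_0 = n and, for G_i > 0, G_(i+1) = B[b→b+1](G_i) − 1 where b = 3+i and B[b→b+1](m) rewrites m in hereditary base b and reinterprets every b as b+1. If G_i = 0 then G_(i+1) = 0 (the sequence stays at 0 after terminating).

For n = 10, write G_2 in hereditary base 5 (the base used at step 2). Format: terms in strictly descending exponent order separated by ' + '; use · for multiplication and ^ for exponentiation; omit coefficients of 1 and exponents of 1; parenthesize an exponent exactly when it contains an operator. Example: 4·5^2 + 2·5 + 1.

4·5 + 4

G_0 = 10. HB_3(10) = 3^2 + 1. Bump = 17. G_1 = 16.
G_1 = 16. HB_4(16) = 4^2. Bump = 25. G_2 = 24.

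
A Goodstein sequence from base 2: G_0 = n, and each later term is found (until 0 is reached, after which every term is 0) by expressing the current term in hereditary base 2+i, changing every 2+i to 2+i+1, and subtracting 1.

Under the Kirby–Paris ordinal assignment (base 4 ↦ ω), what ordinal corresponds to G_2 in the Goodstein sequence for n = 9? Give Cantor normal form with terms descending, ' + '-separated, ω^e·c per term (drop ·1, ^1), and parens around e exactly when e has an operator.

ω^ω·3 + ω^3·3 + ω^2·3 + ω·3 + 3

G_0=9  [base 2] 2^(2 + 1) + 1  →[2↦3]→  3^(3 + 1) + 1 = 82  −1 ⇒ G_1=81
G_1=81  [base 3] 3^(3 + 1)  →[3↦4]→  4^(4 + 1) = 1024  −1 ⇒ G_2=1023
G_2=1023  [base 4] 3·4^4 + 3·4^3 + 3·4^2 + 3·4 + 3  →[4↦5]→  3·5^5 + 3·5^3 + 3·5^2 + 3·5 + 3 = 9843  −1 ⇒ G_3=9842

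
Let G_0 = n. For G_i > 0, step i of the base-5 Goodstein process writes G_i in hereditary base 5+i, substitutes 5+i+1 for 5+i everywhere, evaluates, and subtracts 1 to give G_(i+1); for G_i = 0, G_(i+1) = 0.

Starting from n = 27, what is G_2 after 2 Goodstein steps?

49

base 5: 27 = 5^2 + 2; at 6: 6^2 + 2 = 38; next = 37
base 6: 37 = 6^2 + 1; at 7: 7^2 + 1 = 50; next = 49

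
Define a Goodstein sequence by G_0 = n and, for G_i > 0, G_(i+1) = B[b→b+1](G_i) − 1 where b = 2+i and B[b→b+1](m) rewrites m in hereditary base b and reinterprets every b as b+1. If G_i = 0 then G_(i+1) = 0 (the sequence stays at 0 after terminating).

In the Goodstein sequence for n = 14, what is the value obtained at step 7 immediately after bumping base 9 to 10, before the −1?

step 0: 14 = 2^(2 + 1) + 2^2 + 2; sub 3 for 2: 3^(3 + 1) + 3^3 + 3; = 111; G_1 = 111−1 = 110
step 1: 110 = 3^(3 + 1) + 3^3 + 2; sub 4 for 3: 4^(4 + 1) + 4^4 + 2; = 1282; G_2 = 1282−1 = 1281
step 2: 1281 = 4^(4 + 1) + 4^4 + 1; sub 5 for 4: 5^(5 + 1) + 5^5 + 1; = 18751; G_3 = 18751−1 = 18750
step 3: 18750 = 5^(5 + 1) + 5^5; sub 6 for 5: 6^(6 + 1) + 6^6; = 326592; G_4 = 326592−1 = 326591
step 4: 326591 = 6^(6 + 1) + 5·6^5 + 5·6^4 + 5·6^3 + 5·6^2 + 5·6 + 5; sub 7 for 6: 7^(7 + 1) + 5·7^5 + 5·7^4 + 5·7^3 + 5·7^2 + 5·7 + 5; = 5862841; G_5 = 5862841−1 = 5862840
step 5: 5862840 = 7^(7 + 1) + 5·7^5 + 5·7^4 + 5·7^3 + 5·7^2 + 5·7 + 4; sub 8 for 7: 8^(8 + 1) + 5·8^5 + 5·8^4 + 5·8^3 + 5·8^2 + 5·8 + 4; = 134404972; G_6 = 134404972−1 = 134404971
step 6: 134404971 = 8^(8 + 1) + 5·8^5 + 5·8^4 + 5·8^3 + 5·8^2 + 5·8 + 3; sub 9 for 8: 9^(9 + 1) + 5·9^5 + 5·9^4 + 5·9^3 + 5·9^2 + 5·9 + 3; = 3487116549; G_7 = 3487116549−1 = 3487116548

100000555552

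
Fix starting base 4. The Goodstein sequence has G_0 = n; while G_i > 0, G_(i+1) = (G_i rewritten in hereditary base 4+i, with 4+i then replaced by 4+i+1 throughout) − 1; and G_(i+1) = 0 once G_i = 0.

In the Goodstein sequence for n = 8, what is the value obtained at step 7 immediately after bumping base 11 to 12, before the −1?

G_0=8  [base 4] 2·4  →[4↦5]→  2·5 = 10  −1 ⇒ G_1=9
G_1=9  [base 5] 5 + 4  →[5↦6]→  6 + 4 = 10  −1 ⇒ G_2=9
G_2=9  [base 6] 6 + 3  →[6↦7]→  7 + 3 = 10  −1 ⇒ G_3=9
G_3=9  [base 7] 7 + 2  →[7↦8]→  8 + 2 = 10  −1 ⇒ G_4=9
G_4=9  [base 8] 8 + 1  →[8↦9]→  9 + 1 = 10  −1 ⇒ G_5=9
G_5=9  [base 9] 9  →[9↦10]→  10 = 10  −1 ⇒ G_6=9
G_6=9  [base 10] 9  →[10↦11]→  9 = 9  −1 ⇒ G_7=8

8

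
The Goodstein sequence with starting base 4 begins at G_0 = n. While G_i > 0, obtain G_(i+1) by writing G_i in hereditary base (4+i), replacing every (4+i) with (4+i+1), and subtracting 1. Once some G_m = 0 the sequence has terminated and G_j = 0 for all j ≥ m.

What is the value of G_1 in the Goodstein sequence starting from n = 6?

6

step 0: 6 = 4 + 2; sub 5 for 4: 5 + 2; = 7; G_1 = 7−1 = 6
step 1: 6 = 5 + 1; sub 6 for 5: 6 + 1; = 7; G_2 = 7−1 = 6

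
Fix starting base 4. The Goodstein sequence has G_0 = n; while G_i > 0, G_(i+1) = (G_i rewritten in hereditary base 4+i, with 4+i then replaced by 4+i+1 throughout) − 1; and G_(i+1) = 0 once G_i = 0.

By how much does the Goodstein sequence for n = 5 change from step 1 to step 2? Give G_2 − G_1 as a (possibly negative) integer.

5 —HB4→ 4 + 1 —bump→ 5 + 1 = 6 —(−1)→ 5
5 —HB5→ 5 —bump→ 6 = 6 —(−1)→ 5

0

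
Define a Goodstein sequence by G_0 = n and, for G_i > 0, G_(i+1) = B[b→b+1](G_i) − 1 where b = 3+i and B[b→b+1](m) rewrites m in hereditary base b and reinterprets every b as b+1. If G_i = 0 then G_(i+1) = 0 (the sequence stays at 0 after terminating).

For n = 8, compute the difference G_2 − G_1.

base 3: 8 = 2·3 + 2; at 4: 2·4 + 2 = 10; next = 9
base 4: 9 = 2·4 + 1; at 5: 2·5 + 1 = 11; next = 10

1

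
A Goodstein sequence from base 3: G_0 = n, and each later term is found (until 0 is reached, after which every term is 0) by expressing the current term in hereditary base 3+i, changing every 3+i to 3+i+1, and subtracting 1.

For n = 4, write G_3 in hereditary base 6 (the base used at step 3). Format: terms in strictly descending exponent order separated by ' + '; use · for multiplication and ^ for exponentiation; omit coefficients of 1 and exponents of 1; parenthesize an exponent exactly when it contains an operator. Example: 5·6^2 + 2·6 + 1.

3

[0] 4 ≡ 3 + 1 (base 3). Lift 4: 5. −1: 4.
[1] 4 ≡ 4 (base 4). Lift 5: 5. −1: 4.
[2] 4 ≡ 4 (base 5). Lift 6: 4. −1: 3.
[3] 3 ≡ 3 (base 6). Lift 7: 3. −1: 2.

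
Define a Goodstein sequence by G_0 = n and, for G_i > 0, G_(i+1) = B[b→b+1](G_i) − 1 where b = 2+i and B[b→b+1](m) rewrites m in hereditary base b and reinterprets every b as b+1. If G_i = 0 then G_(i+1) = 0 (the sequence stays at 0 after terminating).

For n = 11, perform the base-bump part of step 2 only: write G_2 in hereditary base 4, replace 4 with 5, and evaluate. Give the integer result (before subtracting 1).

15628

[0] 11 ≡ 2^(2 + 1) + 2 + 1 (base 2). Lift 3: 85. −1: 84.
[1] 84 ≡ 3^(3 + 1) + 3 (base 3). Lift 4: 1028. −1: 1027.
[2] 1027 ≡ 4^(4 + 1) + 3 (base 4). Lift 5: 15628. −1: 15627.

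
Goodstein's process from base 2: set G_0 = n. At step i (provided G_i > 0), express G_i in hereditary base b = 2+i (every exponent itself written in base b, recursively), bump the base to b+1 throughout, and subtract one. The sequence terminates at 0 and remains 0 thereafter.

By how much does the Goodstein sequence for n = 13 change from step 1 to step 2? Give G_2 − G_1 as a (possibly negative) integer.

1171

13 —HB2→ 2^(2 + 1) + 2^2 + 1 —bump→ 3^(3 + 1) + 3^3 + 1 = 109 —(−1)→ 108
108 —HB3→ 3^(3 + 1) + 3^3 —bump→ 4^(4 + 1) + 4^4 = 1280 —(−1)→ 1279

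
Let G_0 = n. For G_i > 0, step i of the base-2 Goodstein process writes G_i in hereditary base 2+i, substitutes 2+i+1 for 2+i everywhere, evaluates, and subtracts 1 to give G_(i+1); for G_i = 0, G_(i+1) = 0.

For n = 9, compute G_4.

140743

base 2: 9 = 2^(2 + 1) + 1; at 3: 3^(3 + 1) + 1 = 82; next = 81
base 3: 81 = 3^(3 + 1); at 4: 4^(4 + 1) = 1024; next = 1023
base 4: 1023 = 3·4^4 + 3·4^3 + 3·4^2 + 3·4 + 3; at 5: 3·5^5 + 3·5^3 + 3·5^2 + 3·5 + 3 = 9843; next = 9842
base 5: 9842 = 3·5^5 + 3·5^3 + 3·5^2 + 3·5 + 2; at 6: 3·6^6 + 3·6^3 + 3·6^2 + 3·6 + 2 = 140744; next = 140743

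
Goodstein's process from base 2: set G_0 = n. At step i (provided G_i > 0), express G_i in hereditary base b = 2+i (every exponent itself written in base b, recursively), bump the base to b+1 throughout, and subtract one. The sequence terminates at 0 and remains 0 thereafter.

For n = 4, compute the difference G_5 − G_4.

26

(0) 4|_2 = 2^2 ↦ 3^3|_3 = 27 ⇒ 26
(1) 26|_3 = 2·3^2 + 2·3 + 2 ↦ 2·4^2 + 2·4 + 2|_4 = 42 ⇒ 41
(2) 41|_4 = 2·4^2 + 2·4 + 1 ↦ 2·5^2 + 2·5 + 1|_5 = 61 ⇒ 60
(3) 60|_5 = 2·5^2 + 2·5 ↦ 2·6^2 + 2·6|_6 = 84 ⇒ 83
(4) 83|_6 = 2·6^2 + 6 + 5 ↦ 2·7^2 + 7 + 5|_7 = 110 ⇒ 109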